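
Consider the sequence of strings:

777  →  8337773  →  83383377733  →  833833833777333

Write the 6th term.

s(k+1) = 833·s(k)·3, so each term gains 833 as a prefix and 3 as a suffix.
From 833833833777333, 2 further steps: 833833833777333 → 8338338338337773333 → (answer).

83383383383383377733333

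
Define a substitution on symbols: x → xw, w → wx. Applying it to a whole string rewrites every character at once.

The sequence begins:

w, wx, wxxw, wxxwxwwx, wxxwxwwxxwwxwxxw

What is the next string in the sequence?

wxxwxwwxxwwxwxxwxwwxwxxwwxxwxwwx

φ(wxxwxwwxxwwxwxxw) expands symbol-by-symbol to wx xw xw wx xw wx wx xw xw wx wx xw wx xw xw wx; joining the 16 pieces gives the next term.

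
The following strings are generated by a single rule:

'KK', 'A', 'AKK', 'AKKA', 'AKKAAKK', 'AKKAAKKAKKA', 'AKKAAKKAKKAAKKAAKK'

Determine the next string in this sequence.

This is a Fibonacci-style word recurrence s(k) = s(k−1)·s(k−2): e.g. A·KK = AKK.
The next term joins AKKAAKKAKKAAKKAAKK and AKKAAKKAKKA.

AKKAAKKAKKAAKKAAKKAKKAAKKAKKA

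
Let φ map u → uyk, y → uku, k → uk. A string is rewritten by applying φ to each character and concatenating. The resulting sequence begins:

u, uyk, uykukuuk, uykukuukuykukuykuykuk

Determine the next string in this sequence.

uykukuukuykukuykuykukuykukuukuykukuykukuukuykukuukuykuk

φ(uykukuukuykukuykuykuk) expands symbol-by-symbol to uyk uku uk uyk uk uyk uyk uk uyk uku uk uyk uk uyk uku uk uyk uku uk uyk uk; joining the 21 pieces gives the next term.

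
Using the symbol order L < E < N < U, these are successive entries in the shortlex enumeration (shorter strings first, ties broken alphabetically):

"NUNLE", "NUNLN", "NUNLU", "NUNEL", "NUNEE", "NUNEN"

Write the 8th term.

Advancing 2 positions from NUNEN through NUNEN → NUNEU reaches term 8.

NUNNL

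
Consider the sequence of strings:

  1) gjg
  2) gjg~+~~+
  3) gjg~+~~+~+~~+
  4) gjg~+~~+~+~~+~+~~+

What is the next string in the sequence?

Every step adds ~+~~+ to the end: s(k+1) = s(k)·~+~~+.
Applying this once more to gjg~+~~+~+~~+~+~~+:

gjg~+~~+~+~~+~+~~+~+~~+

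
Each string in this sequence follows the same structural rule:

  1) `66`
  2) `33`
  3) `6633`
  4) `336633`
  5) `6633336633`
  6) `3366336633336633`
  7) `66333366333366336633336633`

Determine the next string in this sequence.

336633663333663366333366333366336633336633

This is a Fibonacci-style word recurrence s(k) = s(k−2)·s(k−1): e.g. 66·33 = 6633.
The next term joins 3366336633336633 and 66333366333366336633336633.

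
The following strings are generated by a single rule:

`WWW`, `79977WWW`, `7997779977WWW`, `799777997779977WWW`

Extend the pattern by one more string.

Every step adds 79977 at the front: s(k+1) = 79977·s(k).
Applying this once more to 799777997779977WWW:

79977799777997779977WWW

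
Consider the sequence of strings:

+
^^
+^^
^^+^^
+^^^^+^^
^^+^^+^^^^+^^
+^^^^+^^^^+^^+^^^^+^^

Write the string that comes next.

This is a Fibonacci-style word recurrence s(k) = s(k−2)·s(k−1): e.g. +·^^ = +^^.
So term 8 is ^^+^^+^^^^+^^·+^^^^+^^^^+^^+^^^^+^^.

^^+^^+^^^^+^^+^^^^+^^^^+^^+^^^^+^^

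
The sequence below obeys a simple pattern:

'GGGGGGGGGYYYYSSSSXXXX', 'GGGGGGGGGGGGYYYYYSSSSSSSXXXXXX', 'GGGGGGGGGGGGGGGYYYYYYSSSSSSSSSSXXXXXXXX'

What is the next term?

The n-th term is 3n+3 G's then n+2 Y's then 3n-2 S's then 2n X's, where the shown terms are n = 2, 3, 4.
Setting n = 5 gives 18, 7, 13, 10 characters in each block.

GGGGGGGGGGGGGGGGGGYYYYYYYSSSSSSSSSSSSSXXXXXXXXXX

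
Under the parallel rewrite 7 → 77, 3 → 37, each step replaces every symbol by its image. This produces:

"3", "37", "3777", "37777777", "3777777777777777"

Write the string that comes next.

φ(3777777777777777) expands symbol-by-symbol to 37 77 77 77 77 77 77 77 77 77 77 77 77 77 77 77; joining the 16 pieces gives the next term.

37777777777777777777777777777777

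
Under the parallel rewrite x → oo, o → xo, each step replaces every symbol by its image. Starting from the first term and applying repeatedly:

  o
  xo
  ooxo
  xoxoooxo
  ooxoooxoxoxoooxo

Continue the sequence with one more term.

Rewriting the 16 symbols of ooxoooxoxoxoooxo one by one yields xo xo oo xo xo xo oo xo oo xo oo xo xo xo oo xo; concatenated:

xoxoooxoxoxoooxoooxoooxoxoxoooxo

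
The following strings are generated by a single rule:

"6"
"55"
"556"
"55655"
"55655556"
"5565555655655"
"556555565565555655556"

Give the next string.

5565555655655556555565565555655655

From term 3 onward, concatenate the last term with the second-to-last: 55·6 = 556, 556·55 = 55655, …
So term 8 is 556555565565555655556·5565555655655.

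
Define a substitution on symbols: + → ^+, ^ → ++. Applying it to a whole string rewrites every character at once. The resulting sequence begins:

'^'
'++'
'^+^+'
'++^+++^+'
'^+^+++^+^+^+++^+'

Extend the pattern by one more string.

++^+++^+^+^+++^+++^+++^+^+^+++^+

Replace each of the 16 characters of ^+^+++^+^+^+++^+ in place — ++ ^+ ++ ^+ ^+ ^+ ++ ^+ ++ ^+ ++ ^+ ^+ ^+ ++ ^+ — and concatenate.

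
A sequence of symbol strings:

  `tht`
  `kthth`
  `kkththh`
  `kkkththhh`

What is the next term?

kkkkththhhh

s(k+1) = k·s(k)·h, so each term gains k as a prefix and h as a suffix.
So the next term is k·kkkththhh·h.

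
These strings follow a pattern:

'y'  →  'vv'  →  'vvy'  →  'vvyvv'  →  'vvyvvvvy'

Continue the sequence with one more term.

This is a Fibonacci-style word recurrence s(k) = s(k−1)·s(k−2): e.g. vv·y = vvy.
Continuing: vvyvvvvy · vvyvv gives term 6.

vvyvvvvyvvyvv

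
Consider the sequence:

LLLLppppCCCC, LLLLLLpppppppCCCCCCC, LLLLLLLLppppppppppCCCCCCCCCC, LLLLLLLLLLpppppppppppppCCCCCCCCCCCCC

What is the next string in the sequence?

The n-th term is 2n L's then 3n-2 p's then 3n-2 C's, where the shown terms are n = 2, 3, 4, 5.
For the next term, n = 6, so the run lengths are 12, 16, 16.

LLLLLLLLLLLLppppppppppppppppCCCCCCCCCCCCCCCC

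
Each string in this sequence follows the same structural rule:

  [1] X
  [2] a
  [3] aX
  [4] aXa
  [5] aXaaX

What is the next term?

aXaaXaXa

From term 3 onward, concatenate the last term with the second-to-last: a·X = aX, aX·a = aXa, …
So term 6 is aXaaX·aXa.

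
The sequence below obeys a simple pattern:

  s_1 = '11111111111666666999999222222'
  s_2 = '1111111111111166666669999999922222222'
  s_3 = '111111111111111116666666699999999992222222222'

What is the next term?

11111111111111111111666666666999999999999222222222222

The n-th term is 3n+2 1's then n+3 6's then 2n 9's then 2n 2's, where the shown terms are n = 3, 4, 5.
At n = 6 the blocks have lengths 20, 9, 12, 12.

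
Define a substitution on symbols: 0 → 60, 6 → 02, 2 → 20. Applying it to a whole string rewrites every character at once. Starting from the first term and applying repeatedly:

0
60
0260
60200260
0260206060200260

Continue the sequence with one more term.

60200260206002600260206060200260

Applying the rule to each of the 16 symbols of 0260206060200260 gives the pieces 60 20 02 60 20 60 02 60 02 60 20 60 60 20 02 60, which concatenate to the answer.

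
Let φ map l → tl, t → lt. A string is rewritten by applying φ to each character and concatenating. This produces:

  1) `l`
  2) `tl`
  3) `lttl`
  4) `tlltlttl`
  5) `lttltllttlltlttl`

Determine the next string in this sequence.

Rewriting the 16 symbols of lttltllttlltlttl one by one yields tl lt lt tl lt tl tl lt lt tl tl lt tl lt lt tl; concatenated:

tlltlttllttltlltlttltllttlltlttl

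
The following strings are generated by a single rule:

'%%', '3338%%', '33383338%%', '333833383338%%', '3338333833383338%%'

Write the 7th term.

Each term is the previous one with 3338 prepended.
From 3338333833383338%%, 2 further steps: 3338333833383338%% → 33383338333833383338%% → (answer).

333833383338333833383338%%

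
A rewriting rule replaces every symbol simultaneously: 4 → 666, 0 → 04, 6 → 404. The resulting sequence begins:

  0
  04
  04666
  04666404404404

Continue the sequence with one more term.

Rewriting the 14 symbols of 04666404404404 one by one yields 04 666 404 404 404 666 04 666 666 04 666 666 04 666; concatenated:

04666404404404666046666660466666604666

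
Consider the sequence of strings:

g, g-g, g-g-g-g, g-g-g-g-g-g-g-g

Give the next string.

g-g-g-g-g-g-g-g-g-g-g-g-g-g-g-g

Every step duplicates the string with '-' between the halves.
One more doubling of g-g-g-g-g-g-g-g gives the answer.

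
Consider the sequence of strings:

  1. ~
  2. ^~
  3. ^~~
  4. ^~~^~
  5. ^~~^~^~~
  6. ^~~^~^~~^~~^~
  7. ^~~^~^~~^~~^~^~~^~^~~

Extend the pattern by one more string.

^~~^~^~~^~~^~^~~^~^~~^~~^~^~~^~~^~

From term 3 onward, concatenate the last term with the second-to-last: ^~·~ = ^~~, ^~~·^~ = ^~~^~, …
So term 8 is ^~~^~^~~^~~^~^~~^~^~~·^~~^~^~~^~~^~.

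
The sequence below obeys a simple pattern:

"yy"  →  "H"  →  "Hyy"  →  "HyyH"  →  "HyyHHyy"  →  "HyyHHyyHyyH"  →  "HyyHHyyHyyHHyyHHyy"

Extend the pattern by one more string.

Each term (from the third on) is the previous term followed by the one before it: term 3 = H·yy = Hyy.
The next term joins HyyHHyyHyyHHyyHHyy and HyyHHyyHyyH.

HyyHHyyHyyHHyyHHyyHyyHHyyHyyH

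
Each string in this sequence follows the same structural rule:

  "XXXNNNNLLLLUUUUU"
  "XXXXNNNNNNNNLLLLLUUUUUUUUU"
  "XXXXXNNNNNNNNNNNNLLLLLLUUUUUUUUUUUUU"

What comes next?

XXXXXXNNNNNNNNNNNNNNNNLLLLLLLUUUUUUUUUUUUUUUUU

Reading off run lengths: X runs 3, 4, 5; N runs 4, 8, 12; L runs 4, 5, 6; U runs 5, 9, 13 — each is linear in n (n = 1, 2, …).
For the next term, n = 4, so the run lengths are 6, 16, 7, 17.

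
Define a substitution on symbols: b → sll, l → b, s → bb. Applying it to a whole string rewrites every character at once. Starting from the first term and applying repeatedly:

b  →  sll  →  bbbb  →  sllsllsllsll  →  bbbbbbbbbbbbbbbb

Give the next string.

Replace each of the 16 characters of bbbbbbbbbbbbbbbb in place — sll sll sll sll sll sll sll sll sll sll sll sll sll sll sll sll — and concatenate.

sllsllsllsllsllsllsllsllsllsllsllsllsllsllsllsll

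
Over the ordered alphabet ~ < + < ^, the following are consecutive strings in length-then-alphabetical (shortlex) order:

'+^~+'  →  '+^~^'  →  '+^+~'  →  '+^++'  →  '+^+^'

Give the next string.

Treat +^+^ as a base-3 numeral over the given alphabet and add one, carrying through any trailing ^'s.

+^^~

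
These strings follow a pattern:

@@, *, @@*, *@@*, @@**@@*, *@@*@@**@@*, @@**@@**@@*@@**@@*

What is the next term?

*@@*@@**@@*@@**@@**@@*@@**@@*

From term 3 onward, concatenate the second-to-last term with the last: @@·* = @@*, *·@@* = *@@*, …
The next term joins *@@*@@**@@* and @@**@@**@@*@@**@@*.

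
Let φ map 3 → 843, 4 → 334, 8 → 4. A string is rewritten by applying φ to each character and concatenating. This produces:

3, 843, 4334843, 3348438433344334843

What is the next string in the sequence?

843843334433484343348438438433343348438433344334843

φ(3348438433344334843) expands symbol-by-symbol to 843 843 334 4 334 843 4 334 843 843 843 334 334 843 843 334 4 334 843; joining the 19 pieces gives the next term.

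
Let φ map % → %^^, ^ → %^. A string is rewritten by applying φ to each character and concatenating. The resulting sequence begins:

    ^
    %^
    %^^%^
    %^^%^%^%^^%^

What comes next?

Apply φ to %^^%^%^%^^%^ symbol by symbol: %→%^^, ^→%^, ^→%^, %→%^^, ^→%^, %→%^^, ^→%^, %→%^^, ^→%^, ^→%^, %→%^^, ^→%^; joined: %^^ %^ %^ %^^ %^ %^^ %^ %^^ %^ %^ %^^ %^.

%^^%^%^%^^%^%^^%^%^^%^%^%^^%^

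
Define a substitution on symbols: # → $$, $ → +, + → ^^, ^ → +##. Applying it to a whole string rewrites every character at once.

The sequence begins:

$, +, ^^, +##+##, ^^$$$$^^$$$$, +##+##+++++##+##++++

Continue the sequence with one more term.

Rewriting the 20 symbols of +##+##+++++##+##++++ one by one yields ^^ $$ $$ ^^ $$ $$ ^^ ^^ ^^ ^^ ^^ $$ $$ ^^ $$ $$ ^^ ^^ ^^ ^^; concatenated:

^^$$$$^^$$$$^^^^^^^^^^$$$$^^$$$$^^^^^^^^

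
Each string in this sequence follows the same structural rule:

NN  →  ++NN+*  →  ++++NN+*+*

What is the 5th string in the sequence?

++++++++NN+*+*+*+*

Each term wraps the previous one in ++ on the left and +* on the right.
From ++++NN+*+*, 2 further steps: ++++NN+*+* → ++++++NN+*+*+* → (answer).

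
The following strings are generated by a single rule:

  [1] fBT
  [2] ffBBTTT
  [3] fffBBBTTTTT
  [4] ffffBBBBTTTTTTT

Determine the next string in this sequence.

Reading off run lengths: f runs 1, 2, 3, 4; B runs 1, 2, 3, 4; T runs 1, 3, 5, 7 — each is linear in n (n = 1, 2, …).
For the next term, n = 5, so the run lengths are 5, 5, 9.

fffffBBBBBTTTTTTTTT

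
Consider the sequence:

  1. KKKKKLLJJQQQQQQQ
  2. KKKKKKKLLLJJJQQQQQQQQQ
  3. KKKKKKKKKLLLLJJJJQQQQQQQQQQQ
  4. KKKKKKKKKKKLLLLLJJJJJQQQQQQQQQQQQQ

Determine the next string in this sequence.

Reading off run lengths: K runs 5, 7, 9, 11; L runs 2, 3, 4, 5; J runs 2, 3, 4, 5; Q runs 7, 9, 11, 13 — each is linear in n, where the shown terms are n = 2, 3, 4, 5.
For the next term, n = 6, so the run lengths are 13, 6, 6, 15.

KKKKKKKKKKKKKLLLLLLJJJJJJQQQQQQQQQQQQQQQ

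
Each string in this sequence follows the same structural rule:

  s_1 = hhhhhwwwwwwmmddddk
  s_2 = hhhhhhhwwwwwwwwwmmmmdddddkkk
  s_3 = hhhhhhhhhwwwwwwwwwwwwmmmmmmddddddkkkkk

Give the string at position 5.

hhhhhhhhhhhhhwwwwwwwwwwwwwwwwwwmmmmmmmmmmddddddddkkkkkkkkk

Reading off run lengths: h runs 5, 7, 9; w runs 6, 9, 12; m runs 2, 4, 6; d runs 4, 5, 6; k runs 1, 3, 5 — each is linear in n (n = 1, 2, …).
For term 5, n = 5, so the run lengths are 13, 18, 10, 8, 9.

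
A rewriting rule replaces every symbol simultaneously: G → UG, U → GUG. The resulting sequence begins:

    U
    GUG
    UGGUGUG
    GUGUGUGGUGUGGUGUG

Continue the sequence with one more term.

UGGUGUGGUGUGGUGUGUGGUGUGGUGUGUGGUGUGGUGUG

φ(GUGUGUGGUGUGGUGUG) expands symbol-by-symbol to UG GUG UG GUG UG GUG UG UG GUG UG GUG UG UG GUG UG GUG UG; joining the 17 pieces gives the next term.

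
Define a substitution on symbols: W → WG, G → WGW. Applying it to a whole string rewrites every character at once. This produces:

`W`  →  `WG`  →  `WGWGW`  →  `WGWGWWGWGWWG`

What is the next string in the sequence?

Rewriting each symbol of WGWGWWGWGWWG: W→WG, G→WGW, W→WG, G→WGW, W→WG, W→WG, G→WGW, W→WG, G→WGW, W→WG, W→WG, G→WGW, which concatenates to WG WGW WG WGW WG WG WGW WG WGW WG WG WGW.

WGWGWWGWGWWGWGWGWWGWGWWGWGWGW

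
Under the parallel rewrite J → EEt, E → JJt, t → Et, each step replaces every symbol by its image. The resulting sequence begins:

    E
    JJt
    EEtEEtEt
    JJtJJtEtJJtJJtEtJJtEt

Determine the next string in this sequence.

Rewriting the 21 symbols of JJtJJtEtJJtJJtEtJJtEt one by one yields EEt EEt Et EEt EEt Et JJt Et EEt EEt Et EEt EEt Et JJt Et EEt EEt Et JJt Et; concatenated:

EEtEEtEtEEtEEtEtJJtEtEEtEEtEtEEtEEtEtJJtEtEEtEEtEtJJtEt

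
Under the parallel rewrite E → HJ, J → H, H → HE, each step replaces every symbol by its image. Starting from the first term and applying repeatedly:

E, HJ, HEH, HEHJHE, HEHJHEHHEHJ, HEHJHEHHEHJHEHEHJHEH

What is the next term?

HEHJHEHHEHJHEHEHJHEHHEHJHEHJHEHHEHJHE

Applying the rule to each of the 20 symbols of HEHJHEHHEHJHEHEHJHEH gives the pieces HE HJ HE H HE HJ HE HE HJ HE H HE HJ HE HJ HE H HE HJ HE, which concatenate to the answer.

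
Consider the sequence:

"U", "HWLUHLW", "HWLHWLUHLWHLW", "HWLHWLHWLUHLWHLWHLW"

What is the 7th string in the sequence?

HWLHWLHWLHWLHWLHWLUHLWHLWHLWHLWHLWHLW

s(k+1) = HWL·s(k)·HLW, so each term gains HWL as a prefix and HLW as a suffix.
From HWLHWLHWLUHLWHLWHLW, 3 further steps: HWLHWLHWLUHLWHLWHLW → HWLHWLHWLHWLUHLWHLWHLWHLW → HWLHWLHWLHWLHWLUHLWHLWHLWHLWHLW → (answer).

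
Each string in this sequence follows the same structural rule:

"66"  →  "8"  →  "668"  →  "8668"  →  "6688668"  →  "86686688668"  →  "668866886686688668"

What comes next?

86686688668668866886686688668

From term 3 onward, concatenate the second-to-last term with the last: 66·8 = 668, 8·668 = 8668, …
Continuing: 86686688668 · 668866886686688668 gives term 8.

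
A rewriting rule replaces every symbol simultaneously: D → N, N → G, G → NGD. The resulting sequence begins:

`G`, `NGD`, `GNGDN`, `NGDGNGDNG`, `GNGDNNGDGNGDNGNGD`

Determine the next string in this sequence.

NGDGNGDNGGNGDNNGDGNGDNGNGDGNGDN

Applying the rule to each of the 17 symbols of GNGDNNGDGNGDNGNGD gives the pieces NGD G NGD N G G NGD N NGD G NGD N G NGD G NGD N, which concatenate to the answer.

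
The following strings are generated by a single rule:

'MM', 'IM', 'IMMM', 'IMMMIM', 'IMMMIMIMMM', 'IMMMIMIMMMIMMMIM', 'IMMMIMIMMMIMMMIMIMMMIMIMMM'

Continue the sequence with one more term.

IMMMIMIMMMIMMMIMIMMMIMIMMMIMMMIMIMMMIMMMIM

Each term (from the third on) is the previous term followed by the one before it: term 3 = IM·MM = IMMM.
Continuing: IMMMIMIMMMIMMMIMIMMMIMIMMM · IMMMIMIMMMIMMMIM gives term 8.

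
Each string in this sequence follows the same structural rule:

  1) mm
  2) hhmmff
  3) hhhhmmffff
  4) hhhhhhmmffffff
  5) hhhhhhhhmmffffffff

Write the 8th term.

hhhhhhhhhhhhhhmmffffffffffffff

Every step adds hh to the front and ff to the end of the previous string.
From hhhhhhhhmmffffffff, 3 further steps: hhhhhhhhmmffffffff → hhhhhhhhhhmmffffffffff → hhhhhhhhhhhhmmffffffffffff → (answer).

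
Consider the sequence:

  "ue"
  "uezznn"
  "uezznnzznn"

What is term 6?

uezznnzznnzznnzznnzznn

Each term is the previous one with zznn appended.
From uezznnzznn, 3 further steps: uezznnzznn → uezznnzznnzznn → uezznnzznnzznnzznn → (answer).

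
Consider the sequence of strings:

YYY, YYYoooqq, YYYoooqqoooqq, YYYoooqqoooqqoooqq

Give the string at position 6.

Each term is the previous one with oooqq appended.
From YYYoooqqoooqqoooqq, 2 further steps: YYYoooqqoooqqoooqq → YYYoooqqoooqqoooqqoooqq → (answer).

YYYoooqqoooqqoooqqoooqqoooqq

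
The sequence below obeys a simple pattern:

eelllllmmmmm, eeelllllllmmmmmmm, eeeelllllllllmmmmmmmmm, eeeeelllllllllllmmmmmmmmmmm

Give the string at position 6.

eeeeeeelllllllllllllllmmmmmmmmmmmmmmm

Term n consists of n e's, followed by 2n+1 l's, followed by 2n+1 m's, where the shown terms are n = 2, 3, 4, 5.
At n = 7 the blocks have lengths 7, 15, 15.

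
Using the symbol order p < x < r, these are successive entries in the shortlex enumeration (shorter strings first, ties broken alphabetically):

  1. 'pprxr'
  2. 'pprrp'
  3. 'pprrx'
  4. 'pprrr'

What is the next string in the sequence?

Find the rightmost character of pprrr below r, bump it to the next letter, and reset everything to its right to p.

pxppp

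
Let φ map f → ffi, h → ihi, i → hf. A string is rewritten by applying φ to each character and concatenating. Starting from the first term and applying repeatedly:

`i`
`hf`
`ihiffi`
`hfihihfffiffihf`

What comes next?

Rewriting the 15 symbols of hfihihfffiffihf one by one yields ihi ffi hf ihi hf ihi ffi ffi ffi hf ffi ffi hf ihi ffi; concatenated:

ihiffihfihihfihiffiffiffihfffiffihfihiffi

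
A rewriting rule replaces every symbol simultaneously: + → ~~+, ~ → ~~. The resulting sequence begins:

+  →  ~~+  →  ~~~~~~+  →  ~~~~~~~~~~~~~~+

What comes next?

Replace each of the 15 characters of ~~~~~~~~~~~~~~+ in place — ~~ ~~ ~~ ~~ ~~ ~~ ~~ ~~ ~~ ~~ ~~ ~~ ~~ ~~ ~~+ — and concatenate.

~~~~~~~~~~~~~~~~~~~~~~~~~~~~~~+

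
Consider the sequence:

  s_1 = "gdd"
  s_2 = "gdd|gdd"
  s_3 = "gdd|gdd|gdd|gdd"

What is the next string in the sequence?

s(k+1) = s(k)·|·s(k) — each term doubles the last with '|' between the halves.
Doubling gdd|gdd|gdd|gdd with '|' between the halves:

gdd|gdd|gdd|gdd|gdd|gdd|gdd|gdd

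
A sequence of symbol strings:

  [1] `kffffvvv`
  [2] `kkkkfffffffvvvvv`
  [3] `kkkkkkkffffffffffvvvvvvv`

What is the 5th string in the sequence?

kkkkkkkkkkkkkffffffffffffffffvvvvvvvvvvv

Term n consists of 3n-2 k's, followed by 3n+1 f's, followed by 2n+1 v's (n = 1, 2, …).
Setting n = 5 gives 13, 16, 11 characters in each block.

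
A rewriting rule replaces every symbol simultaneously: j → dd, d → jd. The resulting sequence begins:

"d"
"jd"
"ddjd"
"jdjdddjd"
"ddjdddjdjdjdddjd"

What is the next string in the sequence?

φ(ddjdddjdjdjdddjd) expands symbol-by-symbol to jd jd dd jd jd jd dd jd dd jd dd jd jd jd dd jd; joining the 16 pieces gives the next term.

jdjdddjdjdjdddjdddjdddjdjdjdddjd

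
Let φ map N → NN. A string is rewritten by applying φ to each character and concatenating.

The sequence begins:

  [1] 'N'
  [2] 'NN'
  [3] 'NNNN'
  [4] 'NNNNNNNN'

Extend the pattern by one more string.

NNNNNNNNNNNNNNNN

Rewriting each symbol of NNNNNNNN: N→NN, N→NN, N→NN, N→NN, N→NN, N→NN, N→NN, N→NN, which concatenates to NN NN NN NN NN NN NN NN.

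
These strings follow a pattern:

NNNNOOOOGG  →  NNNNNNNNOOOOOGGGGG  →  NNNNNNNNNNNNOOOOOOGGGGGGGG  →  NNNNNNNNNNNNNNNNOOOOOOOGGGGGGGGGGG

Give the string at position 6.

NNNNNNNNNNNNNNNNNNNNNNNNOOOOOOOOOGGGGGGGGGGGGGGGGG

The n-th term is 4n N's then n+3 O's then 3n-1 G's (n = 1, 2, …).
For term 6, n = 6, so the run lengths are 24, 9, 17.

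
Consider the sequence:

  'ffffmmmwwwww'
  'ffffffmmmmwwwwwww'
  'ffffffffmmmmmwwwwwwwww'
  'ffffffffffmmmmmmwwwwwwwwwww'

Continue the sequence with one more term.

Reading off run lengths: f runs 4, 6, 8, 10; m runs 3, 4, 5, 6; w runs 5, 7, 9, 11 — each is linear in n, where the shown terms are n = 2, 3, 4, 5.
For the next term, n = 6, so the run lengths are 12, 7, 13.

ffffffffffffmmmmmmmwwwwwwwwwwwww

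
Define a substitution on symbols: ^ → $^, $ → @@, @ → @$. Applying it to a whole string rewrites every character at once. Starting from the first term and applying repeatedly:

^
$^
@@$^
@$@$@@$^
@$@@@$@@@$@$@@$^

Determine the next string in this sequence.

Replace each of the 16 characters of @$@@@$@@@$@$@@$^ in place — @$ @@ @$ @$ @$ @@ @$ @$ @$ @@ @$ @@ @$ @$ @@ $^ — and concatenate.

@$@@@$@$@$@@@$@$@$@@@$@@@$@$@@$^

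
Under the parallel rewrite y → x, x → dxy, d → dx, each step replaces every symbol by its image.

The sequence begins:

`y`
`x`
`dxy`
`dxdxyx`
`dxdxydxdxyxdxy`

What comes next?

dxdxydxdxyxdxdxydxdxyxdxydxdxyx

Replace each of the 14 characters of dxdxydxdxyxdxy in place — dx dxy dx dxy x dx dxy dx dxy x dxy dx dxy x — and concatenate.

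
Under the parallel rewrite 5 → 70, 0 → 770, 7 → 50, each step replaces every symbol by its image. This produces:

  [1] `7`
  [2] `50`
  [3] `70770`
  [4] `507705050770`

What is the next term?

Rewriting each symbol of 507705050770: 5→70, 0→770, 7→50, 7→50, 0→770, 5→70, 0→770, 5→70, 0→770, 7→50, 7→50, 0→770, which concatenates to 70 770 50 50 770 70 770 70 770 50 50 770.

70770505077070770707705050770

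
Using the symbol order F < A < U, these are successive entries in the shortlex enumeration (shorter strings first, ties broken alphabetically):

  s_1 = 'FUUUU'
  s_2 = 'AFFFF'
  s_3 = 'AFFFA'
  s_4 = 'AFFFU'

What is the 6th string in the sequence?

Continuing the enumeration 2 steps past AFFFU: AFFFU → AFFAF → (answer).

AFFAA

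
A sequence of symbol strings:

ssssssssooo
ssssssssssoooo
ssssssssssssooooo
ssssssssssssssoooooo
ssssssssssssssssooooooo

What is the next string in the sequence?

Each string has the form s^{2n+2} o^{n}, where the shown terms are n = 3, 4, 5, 6, 7.
For the next term, n = 8, so the run lengths are 18, 8.

ssssssssssssssssssoooooooo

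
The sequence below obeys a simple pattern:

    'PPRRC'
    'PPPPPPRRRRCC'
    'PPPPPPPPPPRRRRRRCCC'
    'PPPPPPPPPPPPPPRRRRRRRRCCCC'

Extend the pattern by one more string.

Each string has the form P^{4n-2} R^{2n} C^{n} (n = 1, 2, …).
For the next term, n = 5, so the run lengths are 18, 10, 5.

PPPPPPPPPPPPPPPPPPRRRRRRRRRRCCCCC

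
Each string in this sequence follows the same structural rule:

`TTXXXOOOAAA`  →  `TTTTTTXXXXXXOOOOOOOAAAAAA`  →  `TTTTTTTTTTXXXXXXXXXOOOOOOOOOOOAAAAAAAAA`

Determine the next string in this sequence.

TTTTTTTTTTTTTTXXXXXXXXXXXXOOOOOOOOOOOOOOOAAAAAAAAAAAA

Term n consists of 4n-2 T's, followed by 3n X's, followed by 4n-1 O's, followed by 3n A's (n = 1, 2, …).
At n = 4 the blocks have lengths 14, 12, 15, 12.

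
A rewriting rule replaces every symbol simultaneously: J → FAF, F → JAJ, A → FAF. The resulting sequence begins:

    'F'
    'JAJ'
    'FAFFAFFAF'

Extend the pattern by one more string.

JAJFAFJAJJAJFAFJAJJAJFAFJAJ

Rewriting each symbol of FAFFAFFAF: F→JAJ, A→FAF, F→JAJ, F→JAJ, A→FAF, F→JAJ, F→JAJ, A→FAF, F→JAJ, which concatenates to JAJ FAF JAJ JAJ FAF JAJ JAJ FAF JAJ.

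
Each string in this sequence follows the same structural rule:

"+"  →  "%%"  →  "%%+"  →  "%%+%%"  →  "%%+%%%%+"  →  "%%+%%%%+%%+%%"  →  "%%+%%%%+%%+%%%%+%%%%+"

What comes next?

%%+%%%%+%%+%%%%+%%%%+%%+%%%%+%%+%%

Each term (from the third on) is the previous term followed by the one before it: term 3 = %%·+ = %%+.
So term 8 is %%+%%%%+%%+%%%%+%%%%+·%%+%%%%+%%+%%.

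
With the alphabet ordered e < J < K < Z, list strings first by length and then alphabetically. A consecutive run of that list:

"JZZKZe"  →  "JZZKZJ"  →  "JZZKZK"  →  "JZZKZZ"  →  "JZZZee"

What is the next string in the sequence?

The successor of JZZZee increments the rightmost position that isn't already Z and resets every position after it to e.

JZZZeJ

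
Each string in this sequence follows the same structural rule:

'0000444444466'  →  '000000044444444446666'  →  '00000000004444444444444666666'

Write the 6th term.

00000000000000000004444444444444444444444666666666666

Term n consists of 3n-2 0's, followed by 3n+1 4's, followed by 2n-2 6's, where the shown terms are n = 2, 3, 4.
Setting n = 7 gives 19, 22, 12 characters in each block.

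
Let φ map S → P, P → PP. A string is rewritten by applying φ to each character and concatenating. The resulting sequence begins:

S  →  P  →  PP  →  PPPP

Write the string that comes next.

Apply φ to PPPP symbol by symbol: P→PP, P→PP, P→PP, P→PP; joined: PP PP PP PP.

PPPPPPPP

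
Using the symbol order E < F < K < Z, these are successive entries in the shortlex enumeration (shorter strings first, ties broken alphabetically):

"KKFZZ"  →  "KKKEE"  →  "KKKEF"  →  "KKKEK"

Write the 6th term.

Continuing the enumeration 2 steps past KKKEK: KKKEK → KKKEZ → (answer).

KKKFE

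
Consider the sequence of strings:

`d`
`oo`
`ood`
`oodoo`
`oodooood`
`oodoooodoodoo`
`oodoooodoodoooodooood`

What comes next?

oodoooodoodoooodoooodoodoooodoodoo

Each term (from the third on) is the previous term followed by the one before it: term 3 = oo·d = ood.
So term 8 is oodoooodoodoooodooood·oodoooodoodoo.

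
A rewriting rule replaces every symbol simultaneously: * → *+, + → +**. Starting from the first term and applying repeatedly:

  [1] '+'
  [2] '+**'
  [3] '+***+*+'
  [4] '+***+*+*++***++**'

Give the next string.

+***+*+*++***++***++**+***+*+*++**+***+*+

φ(+***+*+*++***++**) expands symbol-by-symbol to +** *+ *+ *+ +** *+ +** *+ +** +** *+ *+ *+ +** +** *+ *+; joining the 17 pieces gives the next term.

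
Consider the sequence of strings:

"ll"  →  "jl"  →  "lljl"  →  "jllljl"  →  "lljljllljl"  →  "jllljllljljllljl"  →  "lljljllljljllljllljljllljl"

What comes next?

jllljllljljllljllljljllljljllljllljljllljl

From term 3 onward, concatenate the second-to-last term with the last: ll·jl = lljl, jl·lljl = jllljl, …
Continuing: jllljllljljllljl · lljljllljljllljllljljllljl gives term 8.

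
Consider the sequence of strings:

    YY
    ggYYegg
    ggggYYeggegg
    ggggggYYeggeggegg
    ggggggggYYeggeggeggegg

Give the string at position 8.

Each term wraps the previous one in gg on the left and egg on the right.
From ggggggggYYeggeggeggegg, 3 further steps: ggggggggYYeggeggeggegg → ggggggggggYYeggeggeggeggegg → ggggggggggggYYeggeggeggeggeggegg → (answer).

ggggggggggggggYYeggeggeggeggeggeggegg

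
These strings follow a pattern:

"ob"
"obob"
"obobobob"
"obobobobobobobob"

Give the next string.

s(k+1) = s(k)·s(k) — each term doubles the last.
Doubling obobobobobobobob:

obobobobobobobobobobobobobobobob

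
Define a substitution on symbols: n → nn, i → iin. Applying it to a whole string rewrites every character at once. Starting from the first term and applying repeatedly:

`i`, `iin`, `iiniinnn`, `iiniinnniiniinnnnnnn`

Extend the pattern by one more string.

Rewriting the 20 symbols of iiniinnniiniinnnnnnn one by one yields iin iin nn iin iin nn nn nn iin iin nn iin iin nn nn nn nn nn nn nn; concatenated:

iiniinnniiniinnnnnnniiniinnniiniinnnnnnnnnnnnnnn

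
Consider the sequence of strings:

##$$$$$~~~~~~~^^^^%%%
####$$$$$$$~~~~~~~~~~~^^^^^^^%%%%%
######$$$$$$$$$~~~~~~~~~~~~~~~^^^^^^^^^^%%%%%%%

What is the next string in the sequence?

########$$$$$$$$$$$~~~~~~~~~~~~~~~~~~~^^^^^^^^^^^^^%%%%%%%%%

Term n consists of 2n #'s, followed by 2n+3 $'s, followed by 4n+3 ~'s, followed by 3n+1 ^'s, followed by 2n+1 %'s (n = 1, 2, …).
Setting n = 4 gives 8, 11, 19, 13, 9 characters in each block.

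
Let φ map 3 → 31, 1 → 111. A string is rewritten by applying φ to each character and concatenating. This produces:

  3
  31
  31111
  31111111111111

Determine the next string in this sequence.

Applying the rule to each of the 14 symbols of 31111111111111 gives the pieces 31 111 111 111 111 111 111 111 111 111 111 111 111 111, which concatenate to the answer.

31111111111111111111111111111111111111111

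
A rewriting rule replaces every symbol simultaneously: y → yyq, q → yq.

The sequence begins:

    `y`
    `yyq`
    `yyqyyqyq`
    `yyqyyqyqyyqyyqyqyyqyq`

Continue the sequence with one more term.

yyqyyqyqyyqyyqyqyyqyqyyqyyqyqyyqyyqyqyyqyqyyqyyqyqyyqyq

Applying the rule to each of the 21 symbols of yyqyyqyqyyqyyqyqyyqyq gives the pieces yyq yyq yq yyq yyq yq yyq yq yyq yyq yq yyq yyq yq yyq yq yyq yyq yq yyq yq, which concatenate to the answer.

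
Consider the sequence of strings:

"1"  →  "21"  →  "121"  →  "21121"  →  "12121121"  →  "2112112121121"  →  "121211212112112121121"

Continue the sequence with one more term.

From term 3 onward, concatenate the second-to-last term with the last: 1·21 = 121, 21·121 = 21121, …
Continuing: 2112112121121 · 121211212112112121121 gives term 8.

2112112121121121211212112112121121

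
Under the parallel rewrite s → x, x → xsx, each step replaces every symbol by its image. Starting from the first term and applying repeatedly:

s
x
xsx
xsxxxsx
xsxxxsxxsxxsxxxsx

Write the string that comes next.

xsxxxsxxsxxsxxxsxxsxxxsxxsxxxsxxsxxsxxxsx

Replace each of the 17 characters of xsxxxsxxsxxsxxxsx in place — xsx x xsx xsx xsx x xsx xsx x xsx xsx x xsx xsx xsx x xsx — and concatenate.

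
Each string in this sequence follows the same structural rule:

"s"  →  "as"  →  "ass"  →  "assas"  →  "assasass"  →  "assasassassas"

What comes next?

From term 3 onward, concatenate the last term with the second-to-last: as·s = ass, ass·as = assas, …
So term 7 is assasassassas·assasass.

assasassassasassasass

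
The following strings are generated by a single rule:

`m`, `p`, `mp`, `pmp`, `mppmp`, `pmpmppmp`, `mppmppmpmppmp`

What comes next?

Each term (from the third on) is the two preceding terms concatenated in order: term 3 = m·p = mp.
The next term joins pmpmppmp and mppmppmpmppmp.

pmpmppmpmppmppmpmppmp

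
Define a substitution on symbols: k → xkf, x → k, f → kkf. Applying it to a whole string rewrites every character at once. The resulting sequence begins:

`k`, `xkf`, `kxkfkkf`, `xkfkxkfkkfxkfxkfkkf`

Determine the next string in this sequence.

Replace each of the 19 characters of xkfkxkfkkfxkfxkfkkf in place — k xkf kkf xkf k xkf kkf xkf xkf kkf k xkf kkf k xkf kkf xkf xkf kkf — and concatenate.

kxkfkkfxkfkxkfkkfxkfxkfkkfkxkfkkfkxkfkkfxkfxkfkkf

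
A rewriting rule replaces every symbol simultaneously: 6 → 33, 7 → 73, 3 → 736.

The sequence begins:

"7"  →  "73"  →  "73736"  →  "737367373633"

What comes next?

Expanding 737367373633: 7→73, 3→736, 7→73, 3→736, 6→33, 7→73, 3→736, 7→73, 3→736, 6→33, 3→736, 3→736. Concatenated: 73 736 73 736 33 73 736 73 736 33 736 736.

737367373633737367373633736736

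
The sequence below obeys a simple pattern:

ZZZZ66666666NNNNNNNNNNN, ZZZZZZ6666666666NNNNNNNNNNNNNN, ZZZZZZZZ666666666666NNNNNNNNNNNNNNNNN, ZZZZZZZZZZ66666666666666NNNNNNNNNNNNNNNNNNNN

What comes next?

Each string has the form Z^{2n-2} 6^{2n+2} N^{3n+2}, where the shown terms are n = 3, 4, 5, 6.
At n = 7 the blocks have lengths 12, 16, 23.

ZZZZZZZZZZZZ6666666666666666NNNNNNNNNNNNNNNNNNNNNNN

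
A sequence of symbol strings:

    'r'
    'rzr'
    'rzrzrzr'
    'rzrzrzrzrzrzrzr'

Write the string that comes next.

Every step duplicates the string with 'z' between the halves.
Doubling rzrzrzrzrzrzrzr with 'z' between the halves:

rzrzrzrzrzrzrzrzrzrzrzrzrzrzrzr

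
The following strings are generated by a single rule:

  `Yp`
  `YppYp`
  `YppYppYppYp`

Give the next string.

Every step duplicates the string with 'p' between the halves.
One more doubling of YppYppYppYp gives the answer.

YppYppYppYppYppYppYppYp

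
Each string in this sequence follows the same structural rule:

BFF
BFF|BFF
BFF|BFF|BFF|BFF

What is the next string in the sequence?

s(k+1) = s(k)·|·s(k) — each term doubles the last with '|' between the halves.
Doubling BFF|BFF|BFF|BFF with '|' between the halves:

BFF|BFF|BFF|BFF|BFF|BFF|BFF|BFF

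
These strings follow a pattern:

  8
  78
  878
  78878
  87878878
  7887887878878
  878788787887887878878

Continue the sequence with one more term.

7887887878878878788787887887878878

From term 3 onward, concatenate the second-to-last term with the last: 8·78 = 878, 78·878 = 78878, …
The next term joins 7887887878878 and 878788787887887878878.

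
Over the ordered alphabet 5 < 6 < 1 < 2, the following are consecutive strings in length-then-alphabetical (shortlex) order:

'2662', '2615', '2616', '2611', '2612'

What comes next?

2625

The successor of 2612 increments the rightmost position that isn't already 2 and resets every position after it to 5.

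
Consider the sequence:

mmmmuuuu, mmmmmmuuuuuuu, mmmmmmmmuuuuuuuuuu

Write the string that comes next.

mmmmmmmmmmuuuuuuuuuuuuu

Term n consists of 2n+2 m's, followed by 3n+1 u's (n = 1, 2, …).
At n = 4 the blocks have lengths 10, 13.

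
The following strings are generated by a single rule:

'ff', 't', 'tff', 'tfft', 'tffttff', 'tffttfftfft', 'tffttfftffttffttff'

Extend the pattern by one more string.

tffttfftffttffttfftffttfftfft

From term 3 onward, concatenate the last term with the second-to-last: t·ff = tff, tff·t = tfft, …
Continuing: tffttfftffttffttff · tffttfftfft gives term 8.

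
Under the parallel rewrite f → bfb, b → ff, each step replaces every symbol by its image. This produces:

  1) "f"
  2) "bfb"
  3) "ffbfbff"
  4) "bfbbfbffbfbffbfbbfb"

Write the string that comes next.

Replace each of the 19 characters of bfbbfbffbfbffbfbbfb in place — ff bfb ff ff bfb ff bfb bfb ff bfb ff bfb bfb ff bfb ff ff bfb ff — and concatenate.

ffbfbffffbfbffbfbbfbffbfbffbfbbfbffbfbffffbfbff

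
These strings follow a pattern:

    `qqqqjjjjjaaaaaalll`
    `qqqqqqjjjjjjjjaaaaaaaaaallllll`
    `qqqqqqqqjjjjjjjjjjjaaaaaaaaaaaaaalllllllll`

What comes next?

qqqqqqqqqqjjjjjjjjjjjjjjaaaaaaaaaaaaaaaaaallllllllllll

Each string has the form q^{2n+2} j^{3n+2} a^{4n+2} l^{3n} (n = 1, 2, …).
Setting n = 4 gives 10, 14, 18, 12 characters in each block.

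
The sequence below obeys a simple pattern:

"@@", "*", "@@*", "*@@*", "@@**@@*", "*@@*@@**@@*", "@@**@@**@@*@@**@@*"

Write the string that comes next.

*@@*@@**@@*@@**@@**@@*@@**@@*

Each term (from the third on) is the two preceding terms concatenated in order: term 3 = @@·* = @@*.
So term 8 is *@@*@@**@@*·@@**@@**@@*@@**@@*.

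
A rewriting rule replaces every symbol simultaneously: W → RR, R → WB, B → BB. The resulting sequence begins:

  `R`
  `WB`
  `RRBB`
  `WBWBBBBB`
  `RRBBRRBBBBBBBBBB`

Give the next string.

WBWBBBBBWBWBBBBBBBBBBBBBBBBBBBBB

Replace each of the 16 characters of RRBBRRBBBBBBBBBB in place — WB WB BB BB WB WB BB BB BB BB BB BB BB BB BB BB — and concatenate.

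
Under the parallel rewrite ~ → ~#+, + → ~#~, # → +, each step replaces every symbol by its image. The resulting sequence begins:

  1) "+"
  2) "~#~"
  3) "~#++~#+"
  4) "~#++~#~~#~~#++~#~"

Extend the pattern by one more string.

~#++~#~~#~~#++~#+~#++~#+~#++~#~~#~~#++~#+

φ(~#++~#~~#~~#++~#~) expands symbol-by-symbol to ~#+ + ~#~ ~#~ ~#+ + ~#+ ~#+ + ~#+ ~#+ + ~#~ ~#~ ~#+ + ~#+; joining the 17 pieces gives the next term.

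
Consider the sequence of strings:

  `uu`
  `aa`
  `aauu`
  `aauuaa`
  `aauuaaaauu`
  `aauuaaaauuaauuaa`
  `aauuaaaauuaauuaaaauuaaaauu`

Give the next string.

From term 3 onward, concatenate the last term with the second-to-last: aa·uu = aauu, aauu·aa = aauuaa, …
So term 8 is aauuaaaauuaauuaaaauuaaaauu·aauuaaaauuaauuaa.

aauuaaaauuaauuaaaauuaaaauuaauuaaaauuaauuaa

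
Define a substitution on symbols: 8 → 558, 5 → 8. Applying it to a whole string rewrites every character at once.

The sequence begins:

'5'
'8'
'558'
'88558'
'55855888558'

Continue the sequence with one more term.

885588855855855888558

Rewriting each symbol of 55855888558: 5→8, 5→8, 8→558, 5→8, 5→8, 8→558, 8→558, 8→558, 5→8, 5→8, 8→558, which concatenates to 8 8 558 8 8 558 558 558 8 8 558.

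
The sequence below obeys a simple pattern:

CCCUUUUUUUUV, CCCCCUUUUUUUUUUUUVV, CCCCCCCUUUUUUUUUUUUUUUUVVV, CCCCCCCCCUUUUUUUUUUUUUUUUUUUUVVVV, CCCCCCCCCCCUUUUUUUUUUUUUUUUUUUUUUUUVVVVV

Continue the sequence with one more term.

CCCCCCCCCCCCCUUUUUUUUUUUUUUUUUUUUUUUUUUUUVVVVVV

Reading off run lengths: C runs 3, 5, 7, 9, 11; U runs 8, 12, 16, 20, 24; V runs 1, 2, 3, 4, 5 — each is linear in n, where the shown terms are n = 2, 3, 4, 5, 6.
Setting n = 7 gives 13, 28, 6 characters in each block.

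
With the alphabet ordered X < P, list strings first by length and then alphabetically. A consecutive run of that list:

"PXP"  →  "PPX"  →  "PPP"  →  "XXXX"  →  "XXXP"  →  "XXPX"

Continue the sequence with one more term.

Treat XXPX as a base-2 numeral over the given alphabet and add one, carrying through any trailing P's.

XXPP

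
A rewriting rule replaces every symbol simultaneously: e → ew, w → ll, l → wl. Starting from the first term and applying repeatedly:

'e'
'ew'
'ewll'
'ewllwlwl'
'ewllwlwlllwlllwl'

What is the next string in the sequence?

Replace each of the 16 characters of ewllwlwlllwlllwl in place — ew ll wl wl ll wl ll wl wl wl ll wl wl wl ll wl — and concatenate.

ewllwlwlllwlllwlwlwlllwlwlwlllwl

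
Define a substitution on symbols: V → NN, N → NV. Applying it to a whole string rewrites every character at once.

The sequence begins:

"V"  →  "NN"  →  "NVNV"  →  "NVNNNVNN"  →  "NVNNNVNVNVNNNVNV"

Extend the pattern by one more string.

NVNNNVNVNVNNNVNNNVNNNVNVNVNNNVNN

Replace each of the 16 characters of NVNNNVNVNVNNNVNV in place — NV NN NV NV NV NN NV NN NV NN NV NV NV NN NV NN — and concatenate.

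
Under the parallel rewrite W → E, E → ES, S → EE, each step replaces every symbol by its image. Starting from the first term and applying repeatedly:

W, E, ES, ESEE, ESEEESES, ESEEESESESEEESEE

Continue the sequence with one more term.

ESEEESESESEEESEEESEEESESESEEESES

φ(ESEEESESESEEESEE) expands symbol-by-symbol to ES EE ES ES ES EE ES EE ES EE ES ES ES EE ES ES; joining the 16 pieces gives the next term.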